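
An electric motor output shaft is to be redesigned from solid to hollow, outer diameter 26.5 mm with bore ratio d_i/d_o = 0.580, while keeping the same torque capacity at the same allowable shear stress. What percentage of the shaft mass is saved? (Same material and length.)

28.1 %

Equal τ_max and T ⇒ the solid shaft needs d_s³ = d_o³(1−k⁴), so d_s = 26.5·(1−0.580⁴)^(1/3) = 25.46 mm.
Area ratio A_h/A_s = d_o²(1−k²)/d_s² = (1−k²)/(1−k⁴)^(2/3) = 0.7189.
Mass saving = 1 − 0.7189 = 28.1 %.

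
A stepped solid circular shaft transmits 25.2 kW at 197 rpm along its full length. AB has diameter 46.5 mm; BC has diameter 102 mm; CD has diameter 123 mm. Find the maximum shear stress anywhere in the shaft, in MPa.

ω = 2π·197/60 = 20.63 rad/s, so T = P/ω = 25.2×10³ / 20.63 = 1222 N·m.
Under the same torque, τ_max = 16T/(πd³) is largest where d is smallest — segment AB (d = 46.5 mm).
τ_max = 16·1222/(π·(0.0465)³) = 6.188×10^7 Pa.

61.9 MPa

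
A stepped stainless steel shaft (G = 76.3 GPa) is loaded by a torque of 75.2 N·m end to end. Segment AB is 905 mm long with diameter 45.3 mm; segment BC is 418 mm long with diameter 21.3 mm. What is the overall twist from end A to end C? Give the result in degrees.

1.29°

J_AB = π(0.0453)⁴/32 = 4.13×10^-7 m⁴; J_BC = π(0.0213)⁴/32 = 2.02×10^-8 m⁴.
θ = (T/G)·Σ L_i/J_i = (75.20/76.3×10⁹)·(0.905/4.13×10^-7 + 0.418/2.02×10^-8) = 0.02254 rad.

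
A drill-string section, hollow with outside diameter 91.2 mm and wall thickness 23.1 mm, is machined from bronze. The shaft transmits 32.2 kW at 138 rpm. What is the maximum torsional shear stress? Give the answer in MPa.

15.9 MPa

ω = 2π·138/60 = 14.45 rad/s, so T = P/ω = 32.2×10³ / 14.45 = 2228 N·m.
J = π(d_o⁴ − d_i⁴)/32 = π(0.0912⁴ − 0.0450⁴)/32 = 6.389×10^-6 m⁴.
τ_max = T·r/J = 2228 × 0.0456 / 6.389×10^-6 = 1.590×10^7 Pa.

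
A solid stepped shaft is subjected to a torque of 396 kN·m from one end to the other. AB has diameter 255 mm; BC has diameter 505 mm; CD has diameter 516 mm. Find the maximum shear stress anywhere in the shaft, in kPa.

122000 kPa

Under the same torque, τ_max = 16T/(πd³) is largest where d is smallest — segment AB (d = 255 mm).
τ_max = 16·396000/(π·(0.255)³) = 1.216×10^8 Pa.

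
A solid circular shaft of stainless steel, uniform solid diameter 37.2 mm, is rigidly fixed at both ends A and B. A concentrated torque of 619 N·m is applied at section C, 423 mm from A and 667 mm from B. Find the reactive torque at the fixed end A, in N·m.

379 N·m

With uniform GJ and both ends fixed, compatibility θ_AC = θ_CB gives T_A·a = T_B·b, together with T_A + T_B = T₀.
T_A = T₀·b/(a+b) = 619.0·667/1090 = 378.8 N·m; T_B = 240.2 N·m.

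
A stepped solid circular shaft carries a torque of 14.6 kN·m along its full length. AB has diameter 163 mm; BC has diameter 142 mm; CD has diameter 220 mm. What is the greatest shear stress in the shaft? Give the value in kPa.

Under the same torque, τ_max = 16T/(πd³) is largest where d is smallest — segment BC (d = 142 mm).
τ_max = 16·14600/(π·(0.142)³) = 2.597×10^7 Pa.

26000 kPa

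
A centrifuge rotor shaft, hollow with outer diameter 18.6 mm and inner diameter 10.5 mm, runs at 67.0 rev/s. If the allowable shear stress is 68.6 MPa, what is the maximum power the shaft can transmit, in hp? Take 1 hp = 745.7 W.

J = π(d_o⁴ − d_i⁴)/32 = π(0.0186⁴ − 0.0105⁴)/32 = 1.056×10^-8 m⁴.
T_max = τ_allow·J/r = 6.86×10^7 × 1.056×10^-8 / 0.00930 = 77.87 N·m.
ω = 2π·67.0 = 421.0 rad/s, so P_max = T_max·ω = 3.278×10^4 W.

44.0 hp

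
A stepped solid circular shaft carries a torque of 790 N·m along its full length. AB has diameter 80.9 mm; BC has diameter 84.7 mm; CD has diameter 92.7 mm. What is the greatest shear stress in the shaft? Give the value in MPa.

Under the same torque, τ_max = 16T/(πd³) is largest where d is smallest — segment AB (d = 80.9 mm).
τ_max = 16·790.0/(π·(0.0809)³) = 7.599×10^6 Pa.

7.60 MPa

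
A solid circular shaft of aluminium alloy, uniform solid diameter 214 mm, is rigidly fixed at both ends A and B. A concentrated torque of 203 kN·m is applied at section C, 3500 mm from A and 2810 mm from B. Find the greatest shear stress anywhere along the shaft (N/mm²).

With uniform GJ and both ends fixed, compatibility θ_AC = θ_CB gives T_A·a = T_B·b, together with T_A + T_B = T₀.
T_A = T₀·b/(a+b) = 203000·2810/6310 = 90400 N·m; T_B = 112600 N·m.
τ in each portion: τ_AC = 4.70×10^7 Pa, τ_CB = 5.85×10^7 Pa; maximum is in CB.
τ_max = T_CB·r/J = 112600·0.107/2.06×10^-4 = 5.851×10^7 Pa.

58.5 N/mm²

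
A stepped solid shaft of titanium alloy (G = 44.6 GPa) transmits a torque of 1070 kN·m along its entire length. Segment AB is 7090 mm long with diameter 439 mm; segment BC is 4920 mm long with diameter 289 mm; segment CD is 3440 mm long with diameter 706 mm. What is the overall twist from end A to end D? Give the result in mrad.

222 mrad

J_AB = π(0.439)⁴/32 = 3.65×10^-3 m⁴; J_BC = π(0.289)⁴/32 = 6.85×10^-4 m⁴; J_CD = π(0.706)⁴/32 = 0.0244 m⁴.
θ = (T/G)·Σ L_i/J_i = (1.070e6/44.6×10⁹)·(7.09/3.65×10^-3 + 4.92/6.85×10^-4 + 3.44/0.0244) = 0.2224 rad.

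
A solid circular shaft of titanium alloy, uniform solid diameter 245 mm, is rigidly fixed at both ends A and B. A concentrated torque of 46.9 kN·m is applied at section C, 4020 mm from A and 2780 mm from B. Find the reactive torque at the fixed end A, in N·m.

19200 N·m

With uniform GJ and both ends fixed, compatibility θ_AC = θ_CB gives T_A·a = T_B·b, together with T_A + T_B = T₀.
T_A = T₀·b/(a+b) = 46900·2780/6800 = 19170 N·m; T_B = 27730 N·m.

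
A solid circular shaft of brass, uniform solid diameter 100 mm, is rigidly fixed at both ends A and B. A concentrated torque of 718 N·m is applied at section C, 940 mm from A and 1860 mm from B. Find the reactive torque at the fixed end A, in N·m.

With uniform GJ and both ends fixed, compatibility θ_AC = θ_CB gives T_A·a = T_B·b, together with T_A + T_B = T₀.
T_A = T₀·b/(a+b) = 718.0·1860/2800 = 477.0 N·m; T_B = 241.0 N·m.

477 N·m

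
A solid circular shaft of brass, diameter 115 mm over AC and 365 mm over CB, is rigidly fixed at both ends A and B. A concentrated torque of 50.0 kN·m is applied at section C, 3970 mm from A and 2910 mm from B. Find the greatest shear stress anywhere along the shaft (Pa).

5.20e6 Pa

Compatibility: T_A·a/J_AC = T_B·b/J_CB with T_A + T_B = T₀.
J_AC = 1.72×10^-5 m⁴, J_CB = 1.74×10^-3 m⁴, so T_A = T₀·(J_AC/a)/((J_AC/a)+(J_CB/b)) = 358.6 N·m, T_B = 49640 N·m.
τ in each portion: τ_AC = 1.20×10^6 Pa, τ_CB = 5.20×10^6 Pa; maximum is in CB.
τ_max = T_CB·r/J = 49640·0.182/1.74×10^-3 = 5.199×10^6 Pa.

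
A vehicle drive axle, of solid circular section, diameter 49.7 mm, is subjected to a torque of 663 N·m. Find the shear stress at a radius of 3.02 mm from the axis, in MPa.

J = πd⁴/32 = π(0.0497)⁴/32 = 5.990×10^-7 m⁴.
Shear stress varies linearly with radius: τ = T·r/J = 663.0 × 0.00302 / 5.990×10^-7 = 3.343×10^6 Pa.

3.34 MPa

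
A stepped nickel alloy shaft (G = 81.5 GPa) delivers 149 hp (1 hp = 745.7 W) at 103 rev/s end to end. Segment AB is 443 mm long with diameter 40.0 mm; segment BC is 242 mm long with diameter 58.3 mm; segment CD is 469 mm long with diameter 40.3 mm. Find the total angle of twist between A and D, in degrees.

0.457°

ω = 2π·103 = 647.2 rad/s, so T = P/ω = 149×745.7 / 647.2 = 171.7 N·m.
J_AB = π(0.0400)⁴/32 = 2.51×10^-7 m⁴; J_BC = π(0.0583)⁴/32 = 1.13×10^-6 m⁴; J_CD = π(0.0403)⁴/32 = 2.59×10^-7 m⁴.
θ = (T/G)·Σ L_i/J_i = (171.7/81.5×10⁹)·(0.443/2.51×10^-7 + 0.242/1.13×10^-6 + 0.469/2.59×10^-7) = 7.978×10^-3 rad.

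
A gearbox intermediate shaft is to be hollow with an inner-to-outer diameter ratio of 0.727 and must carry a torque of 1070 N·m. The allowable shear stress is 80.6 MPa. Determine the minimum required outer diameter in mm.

For a hollow shaft with d_i/d_o = 0.727: τ_max = 16T/(π d_o³ (1−k⁴)), so d_o = [16T/(π τ_allow (1−k⁴))]^(1/3) = [16·1070/(π·8.06×10^7·0.7207)]^(1/3) = 0.04544 m.

45.4 mm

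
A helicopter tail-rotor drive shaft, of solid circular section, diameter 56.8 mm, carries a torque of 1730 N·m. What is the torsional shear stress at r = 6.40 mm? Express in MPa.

J = πd⁴/32 = π(0.0568)⁴/32 = 1.022×10^-6 m⁴.
Shear stress varies linearly with radius: τ = T·r/J = 1730 × 0.00640 / 1.022×10^-6 = 1.084×10^7 Pa.

10.8 MPa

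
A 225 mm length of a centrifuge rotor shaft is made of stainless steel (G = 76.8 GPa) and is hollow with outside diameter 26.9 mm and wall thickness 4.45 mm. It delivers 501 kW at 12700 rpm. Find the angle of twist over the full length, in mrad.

26.9 mrad

ω = 2π·12700/60 = 1330 rad/s, so T = P/ω = 501×10³ / 1330 = 376.7 N·m.
J = π(d_o⁴ − d_i⁴)/32 = π(0.0269⁴ − 0.0180⁴)/32 = 4.110×10^-8 m⁴.
θ = T·L/(G·J) = 376.7 × 0.225 / (76.8×10⁹ × 4.110×10^-8) = 0.02685 rad.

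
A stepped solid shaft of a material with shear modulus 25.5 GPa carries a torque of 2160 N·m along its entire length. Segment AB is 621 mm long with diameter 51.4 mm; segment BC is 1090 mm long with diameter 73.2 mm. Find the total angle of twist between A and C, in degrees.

6.28°

J_AB = π(0.0514)⁴/32 = 6.85×10^-7 m⁴; J_BC = π(0.0732)⁴/32 = 2.82×10^-6 m⁴.
θ = (T/G)·Σ L_i/J_i = (2160/25.5×10⁹)·(0.621/6.85×10^-7 + 1.09/2.82×10^-6) = 0.1095 rad.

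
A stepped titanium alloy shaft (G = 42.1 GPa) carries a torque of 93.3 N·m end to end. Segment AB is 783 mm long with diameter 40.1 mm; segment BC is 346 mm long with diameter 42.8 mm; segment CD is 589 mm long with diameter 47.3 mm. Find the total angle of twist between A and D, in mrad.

J_AB = π(0.0401)⁴/32 = 2.54×10^-7 m⁴; J_BC = π(0.0428)⁴/32 = 3.29×10^-7 m⁴; J_CD = π(0.0473)⁴/32 = 4.91×10^-7 m⁴.
θ = (T/G)·Σ L_i/J_i = (93.30/42.1×10⁹)·(0.783/2.54×10^-7 + 0.346/3.29×10^-7 + 0.589/4.91×10^-7) = 0.01182 rad.

11.8 mrad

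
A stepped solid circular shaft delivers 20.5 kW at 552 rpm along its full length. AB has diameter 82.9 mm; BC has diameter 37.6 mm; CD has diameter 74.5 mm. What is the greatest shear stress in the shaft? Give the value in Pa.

ω = 2π·552/60 = 57.81 rad/s, so T = P/ω = 20.5×10³ / 57.81 = 354.6 N·m.
Under the same torque, τ_max = 16T/(πd³) is largest where d is smallest — segment BC (d = 37.6 mm).
τ_max = 16·354.6/(π·(0.0376)³) = 3.398×10^7 Pa.

3.40e7 Pa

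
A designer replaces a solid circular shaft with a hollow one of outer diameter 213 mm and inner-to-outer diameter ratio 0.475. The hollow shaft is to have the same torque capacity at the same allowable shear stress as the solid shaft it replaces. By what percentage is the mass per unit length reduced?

19.8 %

Equal τ_max and T ⇒ the solid shaft needs d_s³ = d_o³(1−k⁴), so d_s = 213·(1−0.475⁴)^(1/3) = 209.3 mm.
Area ratio A_h/A_s = d_o²(1−k²)/d_s² = (1−k²)/(1−k⁴)^(2/3) = 0.8018.
Mass saving = 1 − 0.8018 = 19.8 %.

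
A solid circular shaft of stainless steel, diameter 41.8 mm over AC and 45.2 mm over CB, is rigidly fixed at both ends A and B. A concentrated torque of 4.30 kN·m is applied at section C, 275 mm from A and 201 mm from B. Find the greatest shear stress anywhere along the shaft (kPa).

Compatibility: T_A·a/J_AC = T_B·b/J_CB with T_A + T_B = T₀.
J_AC = 3.00×10^-7 m⁴, J_CB = 4.10×10^-7 m⁴, so T_A = T₀·(J_AC/a)/((J_AC/a)+(J_CB/b)) = 1498 N·m, T_B = 2802 N·m.
τ in each portion: τ_AC = 1.04×10^8 Pa, τ_CB = 1.55×10^8 Pa; maximum is in CB.
τ_max = T_CB·r/J = 2802·0.0226/4.10×10^-7 = 1.545×10^8 Pa.

155000 kPa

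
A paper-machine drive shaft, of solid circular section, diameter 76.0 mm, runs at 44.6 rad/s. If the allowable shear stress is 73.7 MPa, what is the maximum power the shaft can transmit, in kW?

283 kW

J = πd⁴/32 = π(0.0760)⁴/32 = 3.275×10^-6 m⁴.
T_max = τ_allow·J/r = 7.37×10^7 × 3.275×10^-6 / 0.0380 = 6352 N·m.
ω = 44.6 rad/s, so P_max = T_max·ω = 2.833×10^5 W.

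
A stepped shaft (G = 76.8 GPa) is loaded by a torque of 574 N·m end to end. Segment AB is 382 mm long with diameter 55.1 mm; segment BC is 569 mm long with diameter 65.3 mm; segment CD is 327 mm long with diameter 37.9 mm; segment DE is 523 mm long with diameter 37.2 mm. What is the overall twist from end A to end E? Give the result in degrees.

2.20°

J_AB = π(0.0551)⁴/32 = 9.05×10^-7 m⁴; J_BC = π(0.0653)⁴/32 = 1.79×10^-6 m⁴; J_CD = π(0.0379)⁴/32 = 2.03×10^-7 m⁴; J_DE = π(0.0372)⁴/32 = 1.88×10^-7 m⁴.
θ = (T/G)·Σ L_i/J_i = (574.0/76.8×10⁹)·(0.382/9.05×10^-7 + 0.569/1.79×10^-6 + 0.327/2.03×10^-7 + 0.523/1.88×10^-7) = 0.03839 rad.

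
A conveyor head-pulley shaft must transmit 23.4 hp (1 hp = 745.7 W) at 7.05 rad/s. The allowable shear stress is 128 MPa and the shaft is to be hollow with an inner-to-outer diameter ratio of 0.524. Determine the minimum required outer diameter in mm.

ω = 7.05 rad/s, so T = P/ω = 23.4×745.7 / 7.050 = 2475 N·m.
For a hollow shaft with d_i/d_o = 0.524: τ_max = 16T/(π d_o³ (1−k⁴)), so d_o = [16T/(π τ_allow (1−k⁴))]^(1/3) = [16·2475/(π·1.28×10^8·0.9246)]^(1/3) = 0.04740 m.

47.4 mm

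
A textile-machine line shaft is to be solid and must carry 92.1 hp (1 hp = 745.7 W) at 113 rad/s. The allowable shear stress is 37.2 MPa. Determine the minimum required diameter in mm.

ω = 113 rad/s, so T = P/ω = 92.1×745.7 / 113.0 = 607.8 N·m.
For a solid shaft τ_max = 16T/(πd³), so d = (16T/(π τ_allow))^(1/3) = (16·607.8/(π·3.72×10^7))^(1/3) = 0.04366 m.

43.7 mm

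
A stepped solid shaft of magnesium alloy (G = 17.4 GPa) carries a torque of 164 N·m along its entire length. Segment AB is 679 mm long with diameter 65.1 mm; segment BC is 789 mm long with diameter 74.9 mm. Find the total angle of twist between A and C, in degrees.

J_AB = π(0.0651)⁴/32 = 1.76×10^-6 m⁴; J_BC = π(0.0749)⁴/32 = 3.09×10^-6 m⁴.
θ = (T/G)·Σ L_i/J_i = (164.0/17.4×10⁹)·(0.679/1.76×10^-6 + 0.789/3.09×10^-6) = 6.036×10^-3 rad.

0.346°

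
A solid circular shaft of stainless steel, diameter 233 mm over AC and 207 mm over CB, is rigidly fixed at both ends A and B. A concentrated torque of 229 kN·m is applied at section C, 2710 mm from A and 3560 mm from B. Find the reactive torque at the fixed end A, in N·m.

155000 N·m

Compatibility: T_A·a/J_AC = T_B·b/J_CB with T_A + T_B = T₀.
J_AC = 2.89×10^-4 m⁴, J_CB = 1.80×10^-4 m⁴, so T_A = T₀·(J_AC/a)/((J_AC/a)+(J_CB/b)) = 155300 N·m, T_B = 73660 N·m.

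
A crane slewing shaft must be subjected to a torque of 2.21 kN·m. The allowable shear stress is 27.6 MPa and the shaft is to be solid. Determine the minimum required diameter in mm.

74.2 mm

For a solid shaft τ_max = 16T/(πd³), so d = (16T/(π τ_allow))^(1/3) = (16·2210/(π·2.76×10^7))^(1/3) = 0.07416 m.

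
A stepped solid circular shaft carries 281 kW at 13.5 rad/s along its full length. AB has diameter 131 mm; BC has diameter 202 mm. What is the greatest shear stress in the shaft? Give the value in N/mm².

47.2 N/mm²

ω = 13.5 rad/s, so T = P/ω = 281×10³ / 13.50 = 20810 N·m.
Under the same torque, τ_max = 16T/(πd³) is largest where d is smallest — segment AB (d = 131 mm).
τ_max = 16·20810/(π·(0.131)³) = 4.716×10^7 Pa.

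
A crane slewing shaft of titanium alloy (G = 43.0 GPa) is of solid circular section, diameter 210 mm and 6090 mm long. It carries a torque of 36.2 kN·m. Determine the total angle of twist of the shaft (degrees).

1.54°

J = πd⁴/32 = π(0.210)⁴/32 = 1.909×10^-4 m⁴.
θ = T·L/(G·J) = 36200 × 6.09 / (43.0×10⁹ × 1.909×10^-4) = 0.02685 rad.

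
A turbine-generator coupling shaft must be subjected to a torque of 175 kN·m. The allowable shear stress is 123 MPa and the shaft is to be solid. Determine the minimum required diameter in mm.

194 mm

For a solid shaft τ_max = 16T/(πd³), so d = (16T/(π τ_allow))^(1/3) = (16·175000/(π·1.23×10^8))^(1/3) = 0.1935 m.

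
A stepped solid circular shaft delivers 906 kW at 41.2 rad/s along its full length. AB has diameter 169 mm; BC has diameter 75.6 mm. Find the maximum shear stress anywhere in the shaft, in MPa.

259 MPa

ω = 41.2 rad/s, so T = P/ω = 906×10³ / 41.20 = 21990 N·m.
Under the same torque, τ_max = 16T/(πd³) is largest where d is smallest — segment BC (d = 75.6 mm).
τ_max = 16·21990/(π·(0.0756)³) = 2.592×10^8 Pa.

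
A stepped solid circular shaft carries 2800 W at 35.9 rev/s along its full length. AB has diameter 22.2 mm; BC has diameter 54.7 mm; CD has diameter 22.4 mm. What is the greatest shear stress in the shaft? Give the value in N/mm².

5.78 N/mm²

ω = 2π·35.9 = 225.6 rad/s, so T = P/ω = 2800 / 225.6 = 12.41 N·m.
Under the same torque, τ_max = 16T/(πd³) is largest where d is smallest — segment AB (d = 22.2 mm).
τ_max = 16·12.41/(π·(0.0222)³) = 5.778×10^6 Pa.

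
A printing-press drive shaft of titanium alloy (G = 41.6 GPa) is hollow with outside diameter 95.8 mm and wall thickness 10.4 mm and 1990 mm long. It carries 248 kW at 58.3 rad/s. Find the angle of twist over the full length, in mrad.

ω = 58.3 rad/s, so T = P/ω = 248×10³ / 58.30 = 4254 N·m.
J = π(d_o⁴ − d_i⁴)/32 = π(0.0958⁴ − 0.0750⁴)/32 = 5.163×10^-6 m⁴.
θ = T·L/(G·J) = 4254 × 1.99 / (41.6×10⁹ × 5.163×10^-6) = 0.03941 rad.

39.4 mrad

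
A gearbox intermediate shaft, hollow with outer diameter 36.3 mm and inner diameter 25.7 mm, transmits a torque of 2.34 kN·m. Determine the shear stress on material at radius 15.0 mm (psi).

39900 psi

J = π(d_o⁴ − d_i⁴)/32 = π(0.0363⁴ − 0.0257⁴)/32 = 1.276×10^-7 m⁴.
Shear stress varies linearly with radius: τ = T·r/J = 2340 × 0.0150 / 1.276×10^-7 = 2.750×10^8 Pa.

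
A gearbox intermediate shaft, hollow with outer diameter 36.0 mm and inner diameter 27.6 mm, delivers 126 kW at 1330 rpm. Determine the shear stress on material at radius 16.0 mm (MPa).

ω = 2π·1330/60 = 139.3 rad/s, so T = P/ω = 126×10³ / 139.3 = 904.7 N·m.
J = π(d_o⁴ − d_i⁴)/32 = π(0.0360⁴ − 0.0276⁴)/32 = 1.079×10^-7 m⁴.
Shear stress varies linearly with radius: τ = T·r/J = 904.7 × 0.0160 / 1.079×10^-7 = 1.341×10^8 Pa.

134 MPa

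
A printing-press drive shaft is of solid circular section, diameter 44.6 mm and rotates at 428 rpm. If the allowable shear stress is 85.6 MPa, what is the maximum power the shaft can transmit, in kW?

J = πd⁴/32 = π(0.0446)⁴/32 = 3.885×10^-7 m⁴.
T_max = τ_allow·J/r = 8.56×10^7 × 3.885×10^-7 / 0.0223 = 1491 N·m.
ω = 2π·428/60 = 44.82 rad/s, so P_max = T_max·ω = 6.683×10^4 W.

66.8 kW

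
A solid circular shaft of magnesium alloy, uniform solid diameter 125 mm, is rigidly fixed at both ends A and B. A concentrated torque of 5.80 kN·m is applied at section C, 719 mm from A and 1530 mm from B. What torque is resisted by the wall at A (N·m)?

With uniform GJ and both ends fixed, compatibility θ_AC = θ_CB gives T_A·a = T_B·b, together with T_A + T_B = T₀.
T_A = T₀·b/(a+b) = 5800·1530/2249 = 3946 N·m; T_B = 1854 N·m.

3950 N·m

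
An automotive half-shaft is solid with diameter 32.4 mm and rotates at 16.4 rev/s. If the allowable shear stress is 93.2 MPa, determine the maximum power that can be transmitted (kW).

64.1 kW

J = πd⁴/32 = π(0.0324)⁴/32 = 1.082×10^-7 m⁴.
T_max = τ_allow·J/r = 9.32×10^7 × 1.082×10^-7 / 0.0162 = 622.4 N·m.
ω = 2π·16.4 = 103.0 rad/s, so P_max = T_max·ω = 6.414×10^4 W.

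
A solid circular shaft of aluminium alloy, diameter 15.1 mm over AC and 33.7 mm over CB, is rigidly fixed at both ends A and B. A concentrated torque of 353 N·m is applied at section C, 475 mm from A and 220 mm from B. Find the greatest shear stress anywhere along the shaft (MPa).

46.1 MPa

Compatibility: T_A·a/J_AC = T_B·b/J_CB with T_A + T_B = T₀.
J_AC = 5.10×10^-9 m⁴, J_CB = 1.27×10^-7 m⁴, so T_A = T₀·(J_AC/a)/((J_AC/a)+(J_CB/b)) = 6.469 N·m, T_B = 346.5 N·m.
τ in each portion: τ_AC = 9.57×10^6 Pa, τ_CB = 4.61×10^7 Pa; maximum is in CB.
τ_max = T_CB·r/J = 346.5·0.0169/1.27×10^-7 = 4.611×10^7 Pa.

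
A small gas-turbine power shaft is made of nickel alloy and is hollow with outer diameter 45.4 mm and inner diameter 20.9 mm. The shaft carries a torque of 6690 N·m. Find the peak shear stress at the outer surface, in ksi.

J = π(d_o⁴ − d_i⁴)/32 = π(0.0454⁴ − 0.0209⁴)/32 = 3.984×10^-7 m⁴.
τ_max = T·r/J = 6690 × 0.0227 / 3.984×10^-7 = 3.812×10^8 Pa.

55.3 ksi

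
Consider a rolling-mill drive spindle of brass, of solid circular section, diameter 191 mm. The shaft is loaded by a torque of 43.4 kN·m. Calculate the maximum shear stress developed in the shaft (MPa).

J = πd⁴/32 = π(0.191)⁴/32 = 1.307×10^-4 m⁴.
τ_max = T·r/J = 43400 × 0.0955 / 1.307×10^-4 = 3.172×10^7 Pa.

31.7 MPa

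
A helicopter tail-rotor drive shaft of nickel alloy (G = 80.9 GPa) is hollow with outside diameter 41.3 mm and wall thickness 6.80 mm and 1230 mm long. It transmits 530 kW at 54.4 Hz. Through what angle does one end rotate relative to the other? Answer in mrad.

ω = 2π·54.4 = 341.8 rad/s, so T = P/ω = 530×10³ / 341.8 = 1551 N·m.
J = π(d_o⁴ − d_i⁴)/32 = π(0.0413⁴ − 0.0277⁴)/32 = 2.278×10^-7 m⁴.
θ = T·L/(G·J) = 1551 × 1.23 / (80.9×10⁹ × 2.278×10^-7) = 0.1035 rad.

103 mrad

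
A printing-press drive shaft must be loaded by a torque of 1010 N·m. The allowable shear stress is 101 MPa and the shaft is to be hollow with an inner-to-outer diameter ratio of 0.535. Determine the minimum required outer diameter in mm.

38.1 mm

For a hollow shaft with d_i/d_o = 0.535: τ_max = 16T/(π d_o³ (1−k⁴)), so d_o = [16T/(π τ_allow (1−k⁴))]^(1/3) = [16·1010/(π·1.01×10^8·0.9181)]^(1/3) = 0.03814 m.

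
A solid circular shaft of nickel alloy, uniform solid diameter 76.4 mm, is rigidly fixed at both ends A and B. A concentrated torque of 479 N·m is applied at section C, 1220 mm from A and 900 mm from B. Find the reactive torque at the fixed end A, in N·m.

With uniform GJ and both ends fixed, compatibility θ_AC = θ_CB gives T_A·a = T_B·b, together with T_A + T_B = T₀.
T_A = T₀·b/(a+b) = 479.0·900/2120 = 203.3 N·m; T_B = 275.7 N·m.

203 N·m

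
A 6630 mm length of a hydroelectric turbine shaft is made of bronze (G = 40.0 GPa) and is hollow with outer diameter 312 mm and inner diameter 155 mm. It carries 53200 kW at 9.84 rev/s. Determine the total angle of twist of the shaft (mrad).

163 mrad

ω = 2π·9.84 = 61.83 rad/s, so T = P/ω = 53200×10³ / 61.83 = 860500 N·m.
J = π(d_o⁴ − d_i⁴)/32 = π(0.312⁴ − 0.155⁴)/32 = 8.736×10^-4 m⁴.
θ = T·L/(G·J) = 860500 × 6.63 / (40.0×10⁹ × 8.736×10^-4) = 0.1633 rad.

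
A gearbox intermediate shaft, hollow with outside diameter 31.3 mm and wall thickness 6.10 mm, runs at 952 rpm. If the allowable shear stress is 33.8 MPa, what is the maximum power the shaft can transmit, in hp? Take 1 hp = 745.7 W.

J = π(d_o⁴ − d_i⁴)/32 = π(0.0313⁴ − 0.0191⁴)/32 = 8.116×10^-8 m⁴.
T_max = τ_allow·J/r = 3.38×10^7 × 8.116×10^-8 / 0.0157 = 175.3 N·m.
ω = 2π·952/60 = 99.69 rad/s, so P_max = T_max·ω = 1.748×10^4 W.

23.4 hp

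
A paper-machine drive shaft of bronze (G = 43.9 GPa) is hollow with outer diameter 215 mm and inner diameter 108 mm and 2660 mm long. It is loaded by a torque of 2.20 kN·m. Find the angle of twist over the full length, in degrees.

0.0389°

J = π(d_o⁴ − d_i⁴)/32 = π(0.215⁴ − 0.108⁴)/32 = 1.964×10^-4 m⁴.
θ = T·L/(G·J) = 2200 × 2.66 / (43.9×10⁹ × 1.964×10^-4) = 6.787×10^-4 rad.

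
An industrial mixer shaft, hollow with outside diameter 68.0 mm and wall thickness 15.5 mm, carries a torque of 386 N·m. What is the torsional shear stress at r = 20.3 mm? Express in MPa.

J = π(d_o⁴ − d_i⁴)/32 = π(0.0680⁴ − 0.0370⁴)/32 = 1.915×10^-6 m⁴.
Shear stress varies linearly with radius: τ = T·r/J = 386.0 × 0.0203 / 1.915×10^-6 = 4.092×10^6 Pa.

4.09 MPa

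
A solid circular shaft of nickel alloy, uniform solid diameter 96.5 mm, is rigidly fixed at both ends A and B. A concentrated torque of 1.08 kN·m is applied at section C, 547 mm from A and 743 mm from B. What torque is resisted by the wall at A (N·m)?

With uniform GJ and both ends fixed, compatibility θ_AC = θ_CB gives T_A·a = T_B·b, together with T_A + T_B = T₀.
T_A = T₀·b/(a+b) = 1080·743/1290 = 622.0 N·m; T_B = 458.0 N·m.

622 N·m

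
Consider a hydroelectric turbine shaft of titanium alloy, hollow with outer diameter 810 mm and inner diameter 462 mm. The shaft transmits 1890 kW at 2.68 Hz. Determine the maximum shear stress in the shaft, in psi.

ω = 2π·2.68 = 16.84 rad/s, so T = P/ω = 1890×10³ / 16.84 = 112200 N·m.
J = π(d_o⁴ − d_i⁴)/32 = π(0.810⁴ − 0.462⁴)/32 = 0.03779 m⁴.
τ_max = T·r/J = 112200 × 0.405 / 0.03779 = 1.203×10^6 Pa.

174 psi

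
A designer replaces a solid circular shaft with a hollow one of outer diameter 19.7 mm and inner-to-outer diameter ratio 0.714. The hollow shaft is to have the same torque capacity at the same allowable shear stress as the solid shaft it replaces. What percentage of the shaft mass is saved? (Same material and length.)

Equal τ_max and T ⇒ the solid shaft needs d_s³ = d_o³(1−k⁴), so d_s = 19.7·(1−0.714⁴)^(1/3) = 17.82 mm.
Area ratio A_h/A_s = d_o²(1−k²)/d_s² = (1−k²)/(1−k⁴)^(2/3) = 0.5991.
Mass saving = 1 − 0.5991 = 40.1 %.

40.1 %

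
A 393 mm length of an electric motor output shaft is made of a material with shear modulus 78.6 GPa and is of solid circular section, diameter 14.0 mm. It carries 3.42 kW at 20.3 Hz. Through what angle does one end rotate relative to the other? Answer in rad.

ω = 2π·20.3 = 127.5 rad/s, so T = P/ω = 3.42×10³ / 127.5 = 26.81 N·m.
J = πd⁴/32 = π(0.0140)⁴/32 = 3.771×10^-9 m⁴.
θ = T·L/(G·J) = 26.81 × 0.393 / (78.6×10⁹ × 3.771×10^-9) = 0.03555 rad.

0.0355 rad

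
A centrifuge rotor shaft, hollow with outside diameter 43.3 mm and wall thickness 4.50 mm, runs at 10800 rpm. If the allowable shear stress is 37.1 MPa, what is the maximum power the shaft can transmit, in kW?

405 kW

J = π(d_o⁴ − d_i⁴)/32 = π(0.0433⁴ − 0.0343⁴)/32 = 2.092×10^-7 m⁴.
T_max = τ_allow·J/r = 3.71×10^7 × 2.092×10^-7 / 0.0216 = 358.5 N·m.
ω = 2π·10800/60 = 1131 rad/s, so P_max = T_max·ω = 4.055×10^5 W.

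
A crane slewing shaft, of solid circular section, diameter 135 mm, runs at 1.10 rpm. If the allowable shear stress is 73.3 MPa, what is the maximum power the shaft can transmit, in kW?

4.08 kW

J = πd⁴/32 = π(0.135)⁴/32 = 3.261×10^-5 m⁴.
T_max = τ_allow·J/r = 7.33×10^7 × 3.261×10^-5 / 0.0675 = 35410 N·m.
ω = 2π·1.10/60 = 0.1152 rad/s, so P_max = T_max·ω = 4079 W.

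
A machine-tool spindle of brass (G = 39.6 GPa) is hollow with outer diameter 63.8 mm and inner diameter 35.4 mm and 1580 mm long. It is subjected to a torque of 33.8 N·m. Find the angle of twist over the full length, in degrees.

J = π(d_o⁴ − d_i⁴)/32 = π(0.0638⁴ − 0.0354⁴)/32 = 1.472×10^-6 m⁴.
θ = T·L/(G·J) = 33.80 × 1.58 / (39.6×10⁹ × 1.472×10^-6) = 9.159×10^-4 rad.

0.0525°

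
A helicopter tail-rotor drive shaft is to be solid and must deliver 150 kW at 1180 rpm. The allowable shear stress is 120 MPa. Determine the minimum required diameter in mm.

37.2 mm

ω = 2π·1180/60 = 123.6 rad/s, so T = P/ω = 150×10³ / 123.6 = 1214 N·m.
For a solid shaft τ_max = 16T/(πd³), so d = (16T/(π τ_allow))^(1/3) = (16·1214/(π·1.20×10^8))^(1/3) = 0.03721 m.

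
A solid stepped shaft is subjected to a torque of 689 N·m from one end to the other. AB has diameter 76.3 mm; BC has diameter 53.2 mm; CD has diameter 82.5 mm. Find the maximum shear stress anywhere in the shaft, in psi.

3380 psi

Under the same torque, τ_max = 16T/(πd³) is largest where d is smallest — segment BC (d = 53.2 mm).
τ_max = 16·689.0/(π·(0.0532)³) = 2.331×10^7 Pa.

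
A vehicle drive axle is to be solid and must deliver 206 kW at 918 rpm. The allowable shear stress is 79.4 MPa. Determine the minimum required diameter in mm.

ω = 2π·918/60 = 96.13 rad/s, so T = P/ω = 206×10³ / 96.13 = 2143 N·m.
For a solid shaft τ_max = 16T/(πd³), so d = (16T/(π τ_allow))^(1/3) = (16·2143/(π·7.94×10^7))^(1/3) = 0.05161 m.

51.6 mm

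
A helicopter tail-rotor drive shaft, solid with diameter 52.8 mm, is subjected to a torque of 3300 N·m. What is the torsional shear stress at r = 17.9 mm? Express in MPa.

77.4 MPa

J = πd⁴/32 = π(0.0528)⁴/32 = 7.630×10^-7 m⁴.
Shear stress varies linearly with radius: τ = T·r/J = 3300 × 0.0179 / 7.630×10^-7 = 7.742×10^7 Pa.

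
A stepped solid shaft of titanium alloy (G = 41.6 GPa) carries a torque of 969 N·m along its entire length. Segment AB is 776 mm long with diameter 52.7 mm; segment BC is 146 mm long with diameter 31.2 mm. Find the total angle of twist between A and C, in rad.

J_AB = π(0.0527)⁴/32 = 7.57×10^-7 m⁴; J_BC = π(0.0312)⁴/32 = 9.30×10^-8 m⁴.
θ = (T/G)·Σ L_i/J_i = (969.0/41.6×10⁹)·(0.776/7.57×10^-7 + 0.146/9.30×10^-8) = 0.06043 rad.

0.0604 rad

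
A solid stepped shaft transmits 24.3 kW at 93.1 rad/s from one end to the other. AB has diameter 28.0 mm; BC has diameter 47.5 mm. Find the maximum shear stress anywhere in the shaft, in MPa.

ω = 93.1 rad/s, so T = P/ω = 24.3×10³ / 93.10 = 261.0 N·m.
Under the same torque, τ_max = 16T/(πd³) is largest where d is smallest — segment AB (d = 28.0 mm).
τ_max = 16·261.0/(π·(0.0280)³) = 6.056×10^7 Pa.

60.6 MPa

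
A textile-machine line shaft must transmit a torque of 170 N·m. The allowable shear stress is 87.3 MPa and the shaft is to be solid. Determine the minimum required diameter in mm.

21.5 mm

For a solid shaft τ_max = 16T/(πd³), so d = (16T/(π τ_allow))^(1/3) = (16·170.0/(π·8.73×10^7))^(1/3) = 0.02148 m.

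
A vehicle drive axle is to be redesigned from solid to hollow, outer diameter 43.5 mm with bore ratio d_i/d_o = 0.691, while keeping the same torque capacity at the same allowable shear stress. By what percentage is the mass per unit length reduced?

Equal τ_max and T ⇒ the solid shaft needs d_s³ = d_o³(1−k⁴), so d_s = 43.5·(1−0.691⁴)^(1/3) = 39.91 mm.
Area ratio A_h/A_s = d_o²(1−k²)/d_s² = (1−k²)/(1−k⁴)^(2/3) = 0.6209.
Mass saving = 1 − 0.6209 = 37.9 %.

37.9 %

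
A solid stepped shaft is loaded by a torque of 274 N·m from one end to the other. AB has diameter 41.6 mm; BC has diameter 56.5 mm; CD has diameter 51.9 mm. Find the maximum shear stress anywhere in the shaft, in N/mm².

Under the same torque, τ_max = 16T/(πd³) is largest where d is smallest — segment AB (d = 41.6 mm).
τ_max = 16·274.0/(π·(0.0416)³) = 1.938×10^7 Pa.

19.4 N/mm²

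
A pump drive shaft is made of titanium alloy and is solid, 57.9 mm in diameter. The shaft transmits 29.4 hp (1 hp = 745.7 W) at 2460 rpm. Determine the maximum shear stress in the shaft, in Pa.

ω = 2π·2460/60 = 257.6 rad/s, so T = P/ω = 29.4×745.7 / 257.6 = 85.10 N·m.
J = πd⁴/32 = π(0.0579)⁴/32 = 1.103×10^-6 m⁴.
τ_max = T·r/J = 85.10 × 0.0290 / 1.103×10^-6 = 2.233×10^6 Pa.

2.23e6 Pa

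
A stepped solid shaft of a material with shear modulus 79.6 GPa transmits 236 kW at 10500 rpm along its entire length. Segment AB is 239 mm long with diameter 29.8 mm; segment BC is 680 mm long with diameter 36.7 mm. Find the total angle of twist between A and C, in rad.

ω = 2π·10500/60 = 1100 rad/s, so T = P/ω = 236×10³ / 1100 = 214.6 N·m.
J_AB = π(0.0298)⁴/32 = 7.74×10^-8 m⁴; J_BC = π(0.0367)⁴/32 = 1.78×10^-7 m⁴.
θ = (T/G)·Σ L_i/J_i = (214.6/79.6×10⁹)·(0.239/7.74×10^-8 + 0.680/1.78×10^-7) = 0.01862 rad.

0.0186 rad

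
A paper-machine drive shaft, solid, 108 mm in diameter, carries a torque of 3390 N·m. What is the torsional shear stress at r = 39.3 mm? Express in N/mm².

9.97 N/mm²

J = πd⁴/32 = π(0.108)⁴/32 = 1.336×10^-5 m⁴.
Shear stress varies linearly with radius: τ = T·r/J = 3390 × 0.0393 / 1.336×10^-5 = 9.975×10^6 Pa.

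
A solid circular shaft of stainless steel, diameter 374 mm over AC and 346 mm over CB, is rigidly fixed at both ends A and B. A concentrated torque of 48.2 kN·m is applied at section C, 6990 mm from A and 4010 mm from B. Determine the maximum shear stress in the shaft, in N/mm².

3.32 N/mm²

Compatibility: T_A·a/J_AC = T_B·b/J_CB with T_A + T_B = T₀.
J_AC = 1.92×10^-3 m⁴, J_CB = 1.41×10^-3 m⁴, so T_A = T₀·(J_AC/a)/((J_AC/a)+(J_CB/b)) = 21170 N·m, T_B = 27030 N·m.
τ in each portion: τ_AC = 2.06×10^6 Pa, τ_CB = 3.32×10^6 Pa; maximum is in CB.
τ_max = T_CB·r/J = 27030·0.173/1.41×10^-3 = 3.324×10^6 Pa.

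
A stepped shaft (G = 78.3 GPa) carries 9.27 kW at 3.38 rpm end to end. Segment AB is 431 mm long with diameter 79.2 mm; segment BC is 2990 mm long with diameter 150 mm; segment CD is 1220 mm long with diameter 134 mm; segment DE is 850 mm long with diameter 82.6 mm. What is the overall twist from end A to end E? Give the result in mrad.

133 mrad

ω = 2π·3.38/60 = 0.3540 rad/s, so T = P/ω = 9.27×10³ / 0.3540 = 26190 N·m.
J_AB = π(0.0792)⁴/32 = 3.86×10^-6 m⁴; J_BC = π(0.150)⁴/32 = 4.97×10^-5 m⁴; J_CD = π(0.134)⁴/32 = 3.17×10^-5 m⁴; J_DE = π(0.0826)⁴/32 = 4.57×10^-6 m⁴.
θ = (T/G)·Σ L_i/J_i = (26190/78.3×10⁹)·(0.431/3.86×10^-6 + 2.99/4.97×10^-5 + 1.22/3.17×10^-5 + 0.850/4.57×10^-6) = 0.1325 rad.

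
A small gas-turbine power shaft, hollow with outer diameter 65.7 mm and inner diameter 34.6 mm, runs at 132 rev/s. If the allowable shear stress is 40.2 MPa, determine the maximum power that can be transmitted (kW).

1710 kW

J = π(d_o⁴ − d_i⁴)/32 = π(0.0657⁴ − 0.0346⁴)/32 = 1.688×10^-6 m⁴.
T_max = τ_allow·J/r = 4.02×10^7 × 1.688×10^-6 / 0.0329 = 2066 N·m.
ω = 2π·132 = 829.4 rad/s, so P_max = T_max·ω = 1.714×10^6 W.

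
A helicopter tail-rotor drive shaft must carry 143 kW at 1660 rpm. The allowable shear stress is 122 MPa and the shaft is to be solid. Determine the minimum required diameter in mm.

32.5 mm

ω = 2π·1660/60 = 173.8 rad/s, so T = P/ω = 143×10³ / 173.8 = 822.6 N·m.
For a solid shaft τ_max = 16T/(πd³), so d = (16T/(π τ_allow))^(1/3) = (16·822.6/(π·1.22×10^8))^(1/3) = 0.03250 m.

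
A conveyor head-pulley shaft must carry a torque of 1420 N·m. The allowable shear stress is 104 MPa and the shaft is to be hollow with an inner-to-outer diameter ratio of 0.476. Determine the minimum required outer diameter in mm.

41.9 mm

For a hollow shaft with d_i/d_o = 0.476: τ_max = 16T/(π d_o³ (1−k⁴)), so d_o = [16T/(π τ_allow (1−k⁴))]^(1/3) = [16·1420/(π·1.04×10^8·0.9487)]^(1/3) = 0.04185 m.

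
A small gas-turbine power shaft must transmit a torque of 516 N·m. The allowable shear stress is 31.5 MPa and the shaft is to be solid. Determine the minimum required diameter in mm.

For a solid shaft τ_max = 16T/(πd³), so d = (16T/(π τ_allow))^(1/3) = (16·516.0/(π·3.15×10^7))^(1/3) = 0.04370 m.

43.7 mm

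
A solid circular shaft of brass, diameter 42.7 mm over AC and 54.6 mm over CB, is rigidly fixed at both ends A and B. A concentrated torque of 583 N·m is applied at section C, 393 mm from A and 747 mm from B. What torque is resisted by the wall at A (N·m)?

242 N·m

Compatibility: T_A·a/J_AC = T_B·b/J_CB with T_A + T_B = T₀.
J_AC = 3.26×10^-7 m⁴, J_CB = 8.73×10^-7 m⁴, so T_A = T₀·(J_AC/a)/((J_AC/a)+(J_CB/b)) = 242.3 N·m, T_B = 340.7 N·m.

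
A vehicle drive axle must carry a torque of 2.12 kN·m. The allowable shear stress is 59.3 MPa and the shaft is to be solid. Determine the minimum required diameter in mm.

For a solid shaft τ_max = 16T/(πd³), so d = (16T/(π τ_allow))^(1/3) = (16·2120/(π·5.93×10^7))^(1/3) = 0.05668 m.

56.7 mm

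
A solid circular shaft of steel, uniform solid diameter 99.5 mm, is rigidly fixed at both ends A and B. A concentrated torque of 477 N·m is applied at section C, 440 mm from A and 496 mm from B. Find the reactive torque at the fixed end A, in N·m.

253 N·m

With uniform GJ and both ends fixed, compatibility θ_AC = θ_CB gives T_A·a = T_B·b, together with T_A + T_B = T₀.
T_A = T₀·b/(a+b) = 477.0·496/936.0 = 252.8 N·m; T_B = 224.2 N·m.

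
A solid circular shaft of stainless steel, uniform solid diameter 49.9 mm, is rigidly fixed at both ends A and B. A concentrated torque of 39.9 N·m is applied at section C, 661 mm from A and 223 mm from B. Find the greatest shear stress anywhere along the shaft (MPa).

1.22 MPa

With uniform GJ and both ends fixed, compatibility θ_AC = θ_CB gives T_A·a = T_B·b, together with T_A + T_B = T₀.
T_A = T₀·b/(a+b) = 39.90·223/884.0 = 10.07 N·m; T_B = 29.83 N·m.
τ in each portion: τ_AC = 4.13×10^5 Pa, τ_CB = 1.22×10^6 Pa; maximum is in CB.
τ_max = T_CB·r/J = 29.83·0.0249/6.09×10^-7 = 1.223×10^6 Pa.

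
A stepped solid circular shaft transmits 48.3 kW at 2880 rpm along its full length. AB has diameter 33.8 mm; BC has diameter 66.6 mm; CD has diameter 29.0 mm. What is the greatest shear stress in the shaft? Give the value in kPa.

33400 kPa

ω = 2π·2880/60 = 301.6 rad/s, so T = P/ω = 48.3×10³ / 301.6 = 160.1 N·m.
Under the same torque, τ_max = 16T/(πd³) is largest where d is smallest — segment CD (d = 29.0 mm).
τ_max = 16·160.1/(π·(0.0290)³) = 3.344×10^7 Pa.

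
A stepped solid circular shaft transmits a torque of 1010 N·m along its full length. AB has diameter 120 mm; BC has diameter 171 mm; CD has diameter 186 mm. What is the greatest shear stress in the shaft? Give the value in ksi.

Under the same torque, τ_max = 16T/(πd³) is largest where d is smallest — segment AB (d = 120 mm).
τ_max = 16·1010/(π·(0.120)³) = 2.977×10^6 Pa.

0.432 ksi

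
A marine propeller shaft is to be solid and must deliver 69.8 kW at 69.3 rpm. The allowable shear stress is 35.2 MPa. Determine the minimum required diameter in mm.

ω = 2π·69.3/60 = 7.257 rad/s, so T = P/ω = 69.8×10³ / 7.257 = 9618 N·m.
For a solid shaft τ_max = 16T/(πd³), so d = (16T/(π τ_allow))^(1/3) = (16·9618/(π·3.52×10^7))^(1/3) = 0.1116 m.

112 mm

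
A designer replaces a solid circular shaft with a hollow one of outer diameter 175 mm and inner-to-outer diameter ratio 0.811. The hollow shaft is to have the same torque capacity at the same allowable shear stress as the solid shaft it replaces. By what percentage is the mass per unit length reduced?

Equal τ_max and T ⇒ the solid shaft needs d_s³ = d_o³(1−k⁴), so d_s = 175·(1−0.811⁴)^(1/3) = 144.9 mm.
Area ratio A_h/A_s = d_o²(1−k²)/d_s² = (1−k²)/(1−k⁴)^(2/3) = 0.4994.
Mass saving = 1 − 0.4994 = 50.1 %.

50.1 %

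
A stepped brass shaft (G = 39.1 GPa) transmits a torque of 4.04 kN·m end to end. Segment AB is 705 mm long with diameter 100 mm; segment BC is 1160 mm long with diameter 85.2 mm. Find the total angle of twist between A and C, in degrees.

J_AB = π(0.100)⁴/32 = 9.82×10^-6 m⁴; J_BC = π(0.0852)⁴/32 = 5.17×10^-6 m⁴.
θ = (T/G)·Σ L_i/J_i = (4040/39.1×10⁹)·(0.705/9.82×10^-6 + 1.16/5.17×10^-6) = 0.03059 rad.

1.75°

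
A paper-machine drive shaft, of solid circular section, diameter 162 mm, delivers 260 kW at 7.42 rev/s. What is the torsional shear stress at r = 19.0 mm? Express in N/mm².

1.57 N/mm²

ω = 2π·7.42 = 46.62 rad/s, so T = P/ω = 260×10³ / 46.62 = 5577 N·m.
J = πd⁴/32 = π(0.162)⁴/32 = 6.762×10^-5 m⁴.
Shear stress varies linearly with radius: τ = T·r/J = 5577 × 0.0190 / 6.762×10^-5 = 1.567×10^6 Pa.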